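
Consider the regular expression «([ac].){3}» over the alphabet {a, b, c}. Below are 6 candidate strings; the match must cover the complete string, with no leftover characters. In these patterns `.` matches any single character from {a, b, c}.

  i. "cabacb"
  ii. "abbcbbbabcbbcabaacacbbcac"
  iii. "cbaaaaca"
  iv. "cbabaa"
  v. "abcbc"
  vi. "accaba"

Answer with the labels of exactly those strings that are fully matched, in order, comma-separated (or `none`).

iv

i → no match
ii → no match
iii → no match
iv → match
v → no match
vi → no match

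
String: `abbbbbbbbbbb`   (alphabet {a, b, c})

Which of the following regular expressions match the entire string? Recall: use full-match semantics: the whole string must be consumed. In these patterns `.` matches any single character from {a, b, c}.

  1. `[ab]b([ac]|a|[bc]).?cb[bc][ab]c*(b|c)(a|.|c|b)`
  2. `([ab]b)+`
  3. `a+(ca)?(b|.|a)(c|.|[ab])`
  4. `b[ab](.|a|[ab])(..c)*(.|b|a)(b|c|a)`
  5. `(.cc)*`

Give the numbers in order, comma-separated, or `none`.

1 → no match
2 → match
3 → no match
4 → no match — must start with `b`
5 → no match

2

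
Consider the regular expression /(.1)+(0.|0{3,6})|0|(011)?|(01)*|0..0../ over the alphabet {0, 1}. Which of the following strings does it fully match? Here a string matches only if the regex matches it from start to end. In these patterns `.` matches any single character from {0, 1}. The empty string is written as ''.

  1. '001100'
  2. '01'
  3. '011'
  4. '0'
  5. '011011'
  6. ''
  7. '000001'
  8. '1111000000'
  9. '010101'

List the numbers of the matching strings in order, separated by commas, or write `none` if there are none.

1. '001100' → no match
2. '01' → match
3. '011' → match
4. '0' → match
5. '011011' → match
6. '' → match
7. '000001' → match
8. '1111000000' → match
9. '010101' → match

2, 3, 4, 5, 6, 7, 8, 9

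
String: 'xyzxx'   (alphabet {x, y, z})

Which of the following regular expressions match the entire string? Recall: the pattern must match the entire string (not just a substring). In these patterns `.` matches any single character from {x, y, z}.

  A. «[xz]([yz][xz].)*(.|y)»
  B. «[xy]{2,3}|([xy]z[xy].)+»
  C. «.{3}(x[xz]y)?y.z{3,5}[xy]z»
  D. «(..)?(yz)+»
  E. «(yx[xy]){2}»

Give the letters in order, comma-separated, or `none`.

A

A → match
B → no match
C → no match — must end with 'z'
D → no match — must end with 'yz'
E → no match — must start with 'yx'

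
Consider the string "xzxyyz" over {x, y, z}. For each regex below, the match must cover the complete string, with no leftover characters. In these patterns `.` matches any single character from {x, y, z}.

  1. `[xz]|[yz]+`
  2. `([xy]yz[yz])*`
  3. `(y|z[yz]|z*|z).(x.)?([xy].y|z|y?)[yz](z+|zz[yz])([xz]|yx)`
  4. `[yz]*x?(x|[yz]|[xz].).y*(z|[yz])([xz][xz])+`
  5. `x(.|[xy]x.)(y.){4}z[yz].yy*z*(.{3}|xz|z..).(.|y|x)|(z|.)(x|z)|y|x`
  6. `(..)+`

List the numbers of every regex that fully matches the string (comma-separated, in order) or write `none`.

6

1 → no match
2 → no match
3 → no match
4 → no match
5 → no match
6 → match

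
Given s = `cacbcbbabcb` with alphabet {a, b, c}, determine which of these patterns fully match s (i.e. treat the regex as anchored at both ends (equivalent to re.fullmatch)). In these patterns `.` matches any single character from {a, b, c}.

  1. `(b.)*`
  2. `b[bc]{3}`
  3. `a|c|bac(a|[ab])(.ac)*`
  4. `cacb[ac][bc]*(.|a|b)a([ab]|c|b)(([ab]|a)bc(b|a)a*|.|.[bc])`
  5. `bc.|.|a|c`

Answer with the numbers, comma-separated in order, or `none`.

4

1 → no match
2 → no match — must start with `b`
3 → no match
4 → match
5 → no match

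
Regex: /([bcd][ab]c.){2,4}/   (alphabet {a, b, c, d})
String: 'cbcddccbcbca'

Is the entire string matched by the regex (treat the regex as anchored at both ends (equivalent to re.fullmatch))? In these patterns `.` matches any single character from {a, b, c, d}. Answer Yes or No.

No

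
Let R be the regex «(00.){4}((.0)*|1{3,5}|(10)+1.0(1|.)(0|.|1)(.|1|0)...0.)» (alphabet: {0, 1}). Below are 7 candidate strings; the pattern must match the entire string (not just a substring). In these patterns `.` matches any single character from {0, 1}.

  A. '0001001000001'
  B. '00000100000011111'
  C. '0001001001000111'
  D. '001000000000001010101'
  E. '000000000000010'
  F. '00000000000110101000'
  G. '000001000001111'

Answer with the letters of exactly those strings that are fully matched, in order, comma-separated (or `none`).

A → no match
B → match
C → no match
D → no match
E → no match
F → match
G → match

B, F, G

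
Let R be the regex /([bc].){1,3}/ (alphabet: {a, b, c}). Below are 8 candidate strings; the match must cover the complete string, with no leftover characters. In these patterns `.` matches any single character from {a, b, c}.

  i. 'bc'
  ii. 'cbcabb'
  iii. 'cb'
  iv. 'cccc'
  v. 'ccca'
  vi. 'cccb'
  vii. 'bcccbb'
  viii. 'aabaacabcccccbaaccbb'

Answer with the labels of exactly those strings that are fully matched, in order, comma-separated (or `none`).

i, ii, iii, iv, v, vi, vii

i → match
ii → match
iii → match
iv → match
v → match
vi → match
vii → match
viii → no match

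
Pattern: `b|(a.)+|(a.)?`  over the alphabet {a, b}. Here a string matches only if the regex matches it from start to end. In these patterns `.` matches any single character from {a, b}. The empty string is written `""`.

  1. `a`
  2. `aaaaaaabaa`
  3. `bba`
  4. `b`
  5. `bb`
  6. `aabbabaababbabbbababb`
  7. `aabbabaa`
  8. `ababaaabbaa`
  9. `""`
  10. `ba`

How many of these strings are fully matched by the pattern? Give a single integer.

3

1. `a` → no match
2. `aaaaaaabaa` → match
3. `bba` → no match
4. `b` → match
5. `bb` → no match
6 → no match
7. `aabbabaa` → no match
8. `ababaaabbaa` → no match
9. `""` → match
10. `ba` → no match
Total matched: 3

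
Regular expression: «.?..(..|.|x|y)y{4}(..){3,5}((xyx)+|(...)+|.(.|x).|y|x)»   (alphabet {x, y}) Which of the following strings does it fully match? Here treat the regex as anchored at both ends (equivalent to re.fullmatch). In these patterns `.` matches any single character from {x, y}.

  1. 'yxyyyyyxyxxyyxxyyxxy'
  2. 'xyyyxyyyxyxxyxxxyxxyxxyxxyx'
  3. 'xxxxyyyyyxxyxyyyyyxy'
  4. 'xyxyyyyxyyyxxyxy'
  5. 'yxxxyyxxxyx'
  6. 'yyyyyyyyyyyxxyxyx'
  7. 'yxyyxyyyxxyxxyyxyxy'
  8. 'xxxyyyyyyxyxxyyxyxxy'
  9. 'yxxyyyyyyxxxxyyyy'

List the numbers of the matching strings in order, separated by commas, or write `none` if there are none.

1, 3, 4, 6, 8, 9

1 → match
2 → no match
3 → match
4 → match
5. 'yxxxyyxxxyx' → no match
6 → match
7 → no match
8 → match
9 → match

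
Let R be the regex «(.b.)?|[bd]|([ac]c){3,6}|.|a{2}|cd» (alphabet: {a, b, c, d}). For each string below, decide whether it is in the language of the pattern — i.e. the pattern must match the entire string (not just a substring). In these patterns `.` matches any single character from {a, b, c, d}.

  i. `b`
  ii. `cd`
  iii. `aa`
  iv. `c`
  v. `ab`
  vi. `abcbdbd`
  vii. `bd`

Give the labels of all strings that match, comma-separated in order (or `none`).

i → match
ii → match
iii → match
iv → match
v → no match
vi → no match
vii → no match

i, ii, iii, iv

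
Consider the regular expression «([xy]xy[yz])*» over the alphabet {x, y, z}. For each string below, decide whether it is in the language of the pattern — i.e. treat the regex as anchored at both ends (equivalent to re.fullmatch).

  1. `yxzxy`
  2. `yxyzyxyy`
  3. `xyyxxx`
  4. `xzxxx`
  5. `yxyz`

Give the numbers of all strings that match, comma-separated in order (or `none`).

2, 5

1 → no match
2 → match
3 → no match
4 → no match
5 → match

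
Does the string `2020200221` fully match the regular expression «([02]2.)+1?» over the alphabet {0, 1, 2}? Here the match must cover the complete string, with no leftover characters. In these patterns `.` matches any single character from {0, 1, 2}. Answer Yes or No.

No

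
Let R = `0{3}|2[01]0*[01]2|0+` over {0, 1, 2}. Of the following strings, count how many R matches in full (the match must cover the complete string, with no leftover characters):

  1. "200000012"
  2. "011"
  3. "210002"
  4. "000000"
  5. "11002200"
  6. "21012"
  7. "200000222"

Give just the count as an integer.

4

1 → match
2 → no match
3 → match
4 → match
5 → no match
6 → match
7 → no match
Total matched: 4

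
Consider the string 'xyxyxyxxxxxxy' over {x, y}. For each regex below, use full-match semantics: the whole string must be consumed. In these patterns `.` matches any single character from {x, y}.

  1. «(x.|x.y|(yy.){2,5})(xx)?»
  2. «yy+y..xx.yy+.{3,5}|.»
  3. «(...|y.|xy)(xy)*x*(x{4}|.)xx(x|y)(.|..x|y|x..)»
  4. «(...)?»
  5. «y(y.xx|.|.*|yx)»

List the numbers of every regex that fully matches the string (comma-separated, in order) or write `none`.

1 → no match
2 → no match
3 → match
4 → no match
5 → no match — must start with 'y'

3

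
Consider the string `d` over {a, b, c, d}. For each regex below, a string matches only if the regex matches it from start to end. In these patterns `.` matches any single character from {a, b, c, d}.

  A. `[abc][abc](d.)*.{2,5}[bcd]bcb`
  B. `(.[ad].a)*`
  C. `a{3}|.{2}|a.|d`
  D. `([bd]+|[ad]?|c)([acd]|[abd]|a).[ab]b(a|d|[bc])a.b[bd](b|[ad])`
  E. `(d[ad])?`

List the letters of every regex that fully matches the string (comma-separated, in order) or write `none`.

C

A → no match — must end with `bcb`
B → no match
C → match
D → no match
E → no match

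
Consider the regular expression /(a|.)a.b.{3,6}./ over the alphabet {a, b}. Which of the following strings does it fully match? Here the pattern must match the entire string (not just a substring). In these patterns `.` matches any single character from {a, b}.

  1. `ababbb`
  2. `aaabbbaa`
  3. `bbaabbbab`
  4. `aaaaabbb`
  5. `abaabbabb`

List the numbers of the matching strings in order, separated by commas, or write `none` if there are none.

2

1 → no match
2 → match
3 → no match
4 → no match
5 → no match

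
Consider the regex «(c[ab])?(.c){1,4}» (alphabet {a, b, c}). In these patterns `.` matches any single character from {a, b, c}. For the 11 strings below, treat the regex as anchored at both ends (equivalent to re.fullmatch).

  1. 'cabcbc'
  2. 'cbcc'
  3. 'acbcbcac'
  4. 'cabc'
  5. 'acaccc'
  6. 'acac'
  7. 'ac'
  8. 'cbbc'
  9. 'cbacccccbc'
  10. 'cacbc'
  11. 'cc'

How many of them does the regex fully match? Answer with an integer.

1 → match
2 → match
3 → match
4 → match
5 → match
6 → match
7 → match
8 → match
9 → match
10 → no match
11 → match
Total matched: 10

10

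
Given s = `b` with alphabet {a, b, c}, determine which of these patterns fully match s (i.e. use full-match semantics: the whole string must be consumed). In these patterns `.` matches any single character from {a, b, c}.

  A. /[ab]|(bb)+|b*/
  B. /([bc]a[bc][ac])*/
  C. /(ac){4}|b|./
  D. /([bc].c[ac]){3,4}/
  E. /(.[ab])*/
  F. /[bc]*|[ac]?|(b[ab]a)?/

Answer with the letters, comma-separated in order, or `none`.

A → match
B → no match
C → match
D → no match
E → no match
F → match

A, C, F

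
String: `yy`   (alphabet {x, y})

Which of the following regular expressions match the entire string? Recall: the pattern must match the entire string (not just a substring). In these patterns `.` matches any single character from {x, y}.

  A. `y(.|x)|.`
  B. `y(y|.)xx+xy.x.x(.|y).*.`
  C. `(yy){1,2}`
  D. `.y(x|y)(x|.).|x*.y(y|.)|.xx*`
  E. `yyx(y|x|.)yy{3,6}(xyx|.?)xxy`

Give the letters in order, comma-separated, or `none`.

A, C

A → match
B → no match
C → match
D → no match
E → no match — must start with `yyx`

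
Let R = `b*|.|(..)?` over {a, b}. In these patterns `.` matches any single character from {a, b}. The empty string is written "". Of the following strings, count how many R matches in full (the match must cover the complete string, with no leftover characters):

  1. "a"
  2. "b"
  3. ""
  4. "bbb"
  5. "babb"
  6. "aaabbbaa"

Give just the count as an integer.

4

1 → match
2 → match
3 → match
4 → match
5 → no match
6 → no match
Total matched: 4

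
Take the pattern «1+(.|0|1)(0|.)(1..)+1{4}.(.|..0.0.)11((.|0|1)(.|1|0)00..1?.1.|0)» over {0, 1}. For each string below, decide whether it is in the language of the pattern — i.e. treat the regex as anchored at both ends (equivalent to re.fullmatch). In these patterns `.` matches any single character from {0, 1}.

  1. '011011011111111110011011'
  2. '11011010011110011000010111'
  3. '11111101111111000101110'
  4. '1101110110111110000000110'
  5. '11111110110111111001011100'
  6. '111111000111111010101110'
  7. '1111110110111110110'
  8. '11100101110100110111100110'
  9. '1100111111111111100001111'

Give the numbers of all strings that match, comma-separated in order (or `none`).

2, 7, 8, 9

1 → no match — must start with '1'
2 → match
3 → no match
4 → no match
5 → no match
6 → no match
7 → match
8 → match
9 → match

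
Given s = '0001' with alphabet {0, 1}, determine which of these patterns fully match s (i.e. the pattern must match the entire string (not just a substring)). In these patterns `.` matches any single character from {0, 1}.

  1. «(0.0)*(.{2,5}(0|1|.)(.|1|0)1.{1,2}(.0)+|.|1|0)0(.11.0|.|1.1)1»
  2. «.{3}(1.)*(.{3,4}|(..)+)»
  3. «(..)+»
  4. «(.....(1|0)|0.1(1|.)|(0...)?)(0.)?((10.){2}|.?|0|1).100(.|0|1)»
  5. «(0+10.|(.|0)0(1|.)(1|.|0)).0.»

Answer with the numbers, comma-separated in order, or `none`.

1 → match
2 → no match
3 → match
4 → no match
5 → no match

1, 3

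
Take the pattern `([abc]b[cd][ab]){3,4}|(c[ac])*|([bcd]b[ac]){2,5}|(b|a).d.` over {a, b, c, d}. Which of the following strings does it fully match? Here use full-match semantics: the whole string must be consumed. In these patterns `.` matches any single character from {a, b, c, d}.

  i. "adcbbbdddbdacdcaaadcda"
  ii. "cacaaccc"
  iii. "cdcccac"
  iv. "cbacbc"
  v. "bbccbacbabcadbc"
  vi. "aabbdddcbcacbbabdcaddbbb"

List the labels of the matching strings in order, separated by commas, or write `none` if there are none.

i → no match
ii → no match
iii → no match
iv → match
v → no match
vi → no match

iv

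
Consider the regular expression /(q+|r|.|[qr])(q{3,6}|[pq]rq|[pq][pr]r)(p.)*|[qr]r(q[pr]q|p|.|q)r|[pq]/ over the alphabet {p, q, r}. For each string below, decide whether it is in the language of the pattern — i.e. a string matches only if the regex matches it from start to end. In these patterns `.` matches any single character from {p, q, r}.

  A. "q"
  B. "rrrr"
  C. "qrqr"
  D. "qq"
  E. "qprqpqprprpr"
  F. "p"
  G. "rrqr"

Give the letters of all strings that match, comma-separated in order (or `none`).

A → match
B → match
C → match
D → no match
E → match
F → match
G → match

A, B, C, E, F, G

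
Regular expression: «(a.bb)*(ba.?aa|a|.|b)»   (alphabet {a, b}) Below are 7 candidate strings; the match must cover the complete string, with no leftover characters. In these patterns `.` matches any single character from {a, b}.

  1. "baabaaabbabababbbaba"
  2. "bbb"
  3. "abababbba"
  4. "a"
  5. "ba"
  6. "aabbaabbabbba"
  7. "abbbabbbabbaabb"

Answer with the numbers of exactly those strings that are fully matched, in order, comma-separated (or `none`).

1 → no match
2. "bbb" → no match
3. "abababbba" → no match
4. "a" → match
5. "ba" → no match
6 → match
7 → no match

4, 6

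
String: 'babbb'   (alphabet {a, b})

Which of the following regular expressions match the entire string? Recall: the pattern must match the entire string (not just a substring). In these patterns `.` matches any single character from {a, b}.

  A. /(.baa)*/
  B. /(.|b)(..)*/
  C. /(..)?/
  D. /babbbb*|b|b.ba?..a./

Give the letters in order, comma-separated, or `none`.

B, D

A → no match
B → match
C → no match
D → match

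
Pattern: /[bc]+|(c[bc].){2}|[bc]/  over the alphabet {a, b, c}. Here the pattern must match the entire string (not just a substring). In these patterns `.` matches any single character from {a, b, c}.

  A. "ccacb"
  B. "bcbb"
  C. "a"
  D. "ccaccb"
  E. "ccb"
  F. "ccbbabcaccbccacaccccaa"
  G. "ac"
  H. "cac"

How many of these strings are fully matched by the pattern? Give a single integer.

A → no match
B → match
C → no match
D → match
E → match
F → no match
G → no match
H → no match
Total matched: 3

3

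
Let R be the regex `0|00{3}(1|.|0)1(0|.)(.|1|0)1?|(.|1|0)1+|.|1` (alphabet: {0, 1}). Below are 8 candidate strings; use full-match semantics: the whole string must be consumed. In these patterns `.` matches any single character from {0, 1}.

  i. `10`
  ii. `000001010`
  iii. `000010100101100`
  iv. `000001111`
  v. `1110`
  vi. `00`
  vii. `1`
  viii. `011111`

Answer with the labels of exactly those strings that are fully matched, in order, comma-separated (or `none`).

iv, vii, viii

i → no match
ii → no match
iii → no match
iv → match
v → no match
vi → no match
vii → match
viii → match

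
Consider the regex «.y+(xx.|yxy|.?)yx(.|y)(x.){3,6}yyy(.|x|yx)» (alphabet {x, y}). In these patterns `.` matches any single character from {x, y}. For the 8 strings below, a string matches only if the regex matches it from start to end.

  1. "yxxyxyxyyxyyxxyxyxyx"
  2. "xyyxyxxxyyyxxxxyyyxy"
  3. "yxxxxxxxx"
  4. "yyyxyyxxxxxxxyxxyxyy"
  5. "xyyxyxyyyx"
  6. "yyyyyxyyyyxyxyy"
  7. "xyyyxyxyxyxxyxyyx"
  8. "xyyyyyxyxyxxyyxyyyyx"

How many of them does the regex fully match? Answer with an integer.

1 → no match
2 → no match
3 → no match
4 → no match
5 → no match
6 → no match
7 → no match
8 → no match
Total matched: 0

0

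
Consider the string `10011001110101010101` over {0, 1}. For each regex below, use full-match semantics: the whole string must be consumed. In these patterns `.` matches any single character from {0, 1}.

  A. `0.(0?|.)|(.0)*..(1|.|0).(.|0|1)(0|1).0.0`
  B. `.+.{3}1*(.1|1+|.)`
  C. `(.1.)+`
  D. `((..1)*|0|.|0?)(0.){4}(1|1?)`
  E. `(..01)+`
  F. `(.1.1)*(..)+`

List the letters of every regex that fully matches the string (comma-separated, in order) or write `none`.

B, E, F

A → no match
B → match
C → no match
D → no match
E → match
F → match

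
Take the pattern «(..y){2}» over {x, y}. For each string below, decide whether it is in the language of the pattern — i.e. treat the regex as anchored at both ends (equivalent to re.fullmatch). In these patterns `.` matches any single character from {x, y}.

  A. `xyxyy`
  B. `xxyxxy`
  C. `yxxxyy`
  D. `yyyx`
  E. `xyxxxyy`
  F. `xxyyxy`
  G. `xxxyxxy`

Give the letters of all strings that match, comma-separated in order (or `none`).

B, F

A → no match
B → match
C → no match
D → no match — must end with `y`
E → no match
F → match
G → no match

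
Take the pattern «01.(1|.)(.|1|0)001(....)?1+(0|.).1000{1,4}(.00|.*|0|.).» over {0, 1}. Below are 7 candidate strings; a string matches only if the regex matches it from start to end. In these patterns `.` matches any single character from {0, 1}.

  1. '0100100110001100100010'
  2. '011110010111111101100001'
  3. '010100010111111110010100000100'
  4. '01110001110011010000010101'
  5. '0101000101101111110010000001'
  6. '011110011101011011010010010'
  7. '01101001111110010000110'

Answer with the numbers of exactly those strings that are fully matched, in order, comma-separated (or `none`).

1, 2, 4, 5, 7

1 → match
2 → match
3 → no match
4 → match
5 → match
6 → no match
7 → match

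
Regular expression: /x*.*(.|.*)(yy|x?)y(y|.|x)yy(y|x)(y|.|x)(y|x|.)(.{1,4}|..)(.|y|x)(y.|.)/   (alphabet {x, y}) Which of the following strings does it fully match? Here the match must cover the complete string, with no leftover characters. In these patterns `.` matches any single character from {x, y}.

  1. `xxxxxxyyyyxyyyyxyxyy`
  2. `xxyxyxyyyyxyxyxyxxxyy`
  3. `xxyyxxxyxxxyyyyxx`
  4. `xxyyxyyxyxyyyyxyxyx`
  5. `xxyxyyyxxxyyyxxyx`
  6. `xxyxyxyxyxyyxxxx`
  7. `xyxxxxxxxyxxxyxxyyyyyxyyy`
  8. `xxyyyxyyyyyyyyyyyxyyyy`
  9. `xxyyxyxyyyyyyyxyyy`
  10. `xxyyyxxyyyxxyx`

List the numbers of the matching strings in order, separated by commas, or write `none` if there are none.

1 → match
2 → no match
3 → no match
4 → match
5 → no match
6 → no match
7 → no match
8 → match
9 → match
10 → no match

1, 4, 8, 9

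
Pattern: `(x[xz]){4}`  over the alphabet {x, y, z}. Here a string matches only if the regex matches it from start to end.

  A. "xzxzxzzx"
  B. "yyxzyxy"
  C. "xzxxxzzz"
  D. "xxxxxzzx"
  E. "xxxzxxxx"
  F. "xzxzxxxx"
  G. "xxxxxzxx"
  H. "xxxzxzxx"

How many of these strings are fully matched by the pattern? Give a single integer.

A → no match
B → no match — must start with "x"
C → no match
D → no match
E → match
F → match
G → match
H → match
Total matched: 4

4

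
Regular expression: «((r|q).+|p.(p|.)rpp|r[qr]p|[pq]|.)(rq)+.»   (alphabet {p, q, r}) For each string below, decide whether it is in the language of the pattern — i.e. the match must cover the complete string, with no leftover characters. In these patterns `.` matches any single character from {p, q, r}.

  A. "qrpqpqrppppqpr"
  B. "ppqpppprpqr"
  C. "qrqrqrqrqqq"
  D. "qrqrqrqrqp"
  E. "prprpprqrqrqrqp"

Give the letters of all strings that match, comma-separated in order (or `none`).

D, E

A → no match
B → no match
C → no match
D → match
E → match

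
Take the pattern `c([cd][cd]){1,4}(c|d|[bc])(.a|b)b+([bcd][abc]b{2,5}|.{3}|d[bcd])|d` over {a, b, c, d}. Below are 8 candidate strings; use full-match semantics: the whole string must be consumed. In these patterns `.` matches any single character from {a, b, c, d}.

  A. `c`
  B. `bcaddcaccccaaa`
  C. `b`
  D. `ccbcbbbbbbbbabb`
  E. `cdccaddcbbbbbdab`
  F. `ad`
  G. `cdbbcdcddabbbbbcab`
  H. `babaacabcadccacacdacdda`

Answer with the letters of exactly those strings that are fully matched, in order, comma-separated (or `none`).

A → no match
B → no match
C → no match
D → no match
E → no match
F → no match
G → no match
H → no match

none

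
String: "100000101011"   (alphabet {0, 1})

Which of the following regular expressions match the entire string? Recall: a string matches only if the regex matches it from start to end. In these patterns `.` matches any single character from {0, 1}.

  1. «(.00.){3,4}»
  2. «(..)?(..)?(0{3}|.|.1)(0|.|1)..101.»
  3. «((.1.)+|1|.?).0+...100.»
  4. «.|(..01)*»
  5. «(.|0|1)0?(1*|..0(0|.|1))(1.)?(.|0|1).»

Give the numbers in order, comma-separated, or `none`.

1 → no match
2 → match
3 → no match
4 → no match
5 → no match

2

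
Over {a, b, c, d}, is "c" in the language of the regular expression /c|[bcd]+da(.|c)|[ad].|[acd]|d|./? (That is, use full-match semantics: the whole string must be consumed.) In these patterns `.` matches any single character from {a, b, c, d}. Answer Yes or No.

Yes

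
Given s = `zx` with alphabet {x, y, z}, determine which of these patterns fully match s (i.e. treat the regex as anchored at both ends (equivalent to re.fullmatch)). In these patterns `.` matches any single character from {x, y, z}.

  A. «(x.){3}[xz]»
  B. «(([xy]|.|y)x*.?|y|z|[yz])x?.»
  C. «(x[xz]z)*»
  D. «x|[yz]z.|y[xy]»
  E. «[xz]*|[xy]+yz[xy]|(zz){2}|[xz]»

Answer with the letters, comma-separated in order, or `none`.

A → no match — must start with `x`
B → match
C → no match
D → no match
E → match

B, E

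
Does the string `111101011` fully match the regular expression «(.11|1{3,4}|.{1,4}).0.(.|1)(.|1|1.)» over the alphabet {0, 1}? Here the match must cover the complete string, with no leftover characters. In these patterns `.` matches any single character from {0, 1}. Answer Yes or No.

Yes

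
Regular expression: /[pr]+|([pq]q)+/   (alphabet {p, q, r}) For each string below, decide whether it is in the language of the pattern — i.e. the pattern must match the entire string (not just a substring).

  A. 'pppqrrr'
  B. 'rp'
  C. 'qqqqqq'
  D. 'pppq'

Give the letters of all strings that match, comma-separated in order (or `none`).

A → no match
B → match
C → match
D → no match

B, C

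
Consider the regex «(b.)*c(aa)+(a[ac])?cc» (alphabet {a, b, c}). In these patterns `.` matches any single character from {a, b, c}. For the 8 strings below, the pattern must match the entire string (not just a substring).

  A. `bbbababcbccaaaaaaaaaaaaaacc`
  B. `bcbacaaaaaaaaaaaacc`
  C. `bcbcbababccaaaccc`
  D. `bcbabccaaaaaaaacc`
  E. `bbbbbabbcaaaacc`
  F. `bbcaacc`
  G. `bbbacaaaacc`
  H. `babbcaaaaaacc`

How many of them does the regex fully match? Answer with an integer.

8

A → match
B → match
C → match
D → match
E → match
F → match
G → match
H → match
Total matched: 8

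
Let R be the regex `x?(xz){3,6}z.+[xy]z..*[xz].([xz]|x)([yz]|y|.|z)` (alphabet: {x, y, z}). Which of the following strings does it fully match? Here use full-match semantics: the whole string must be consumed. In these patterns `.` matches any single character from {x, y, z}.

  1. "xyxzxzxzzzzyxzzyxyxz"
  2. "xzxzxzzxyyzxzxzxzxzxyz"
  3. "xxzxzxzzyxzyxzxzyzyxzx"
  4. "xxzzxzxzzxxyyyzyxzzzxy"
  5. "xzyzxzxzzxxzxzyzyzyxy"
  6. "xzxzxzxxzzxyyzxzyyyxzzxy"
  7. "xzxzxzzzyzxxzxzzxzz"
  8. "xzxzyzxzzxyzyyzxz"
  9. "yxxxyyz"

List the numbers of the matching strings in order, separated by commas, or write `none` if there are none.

1 → no match
2 → no match
3 → no match
4 → no match
5 → no match
6 → no match
7 → match
8 → no match
9 → no match

7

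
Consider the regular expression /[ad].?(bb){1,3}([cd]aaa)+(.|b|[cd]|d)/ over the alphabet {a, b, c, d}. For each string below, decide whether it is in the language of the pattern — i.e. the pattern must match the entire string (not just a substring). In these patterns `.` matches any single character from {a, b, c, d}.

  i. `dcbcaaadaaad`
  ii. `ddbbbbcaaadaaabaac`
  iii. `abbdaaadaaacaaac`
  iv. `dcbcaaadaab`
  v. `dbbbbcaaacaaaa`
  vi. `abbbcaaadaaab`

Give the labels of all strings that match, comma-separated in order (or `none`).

i → no match
ii → no match
iii → match
iv → no match
v → match
vi → match

iii, v, vi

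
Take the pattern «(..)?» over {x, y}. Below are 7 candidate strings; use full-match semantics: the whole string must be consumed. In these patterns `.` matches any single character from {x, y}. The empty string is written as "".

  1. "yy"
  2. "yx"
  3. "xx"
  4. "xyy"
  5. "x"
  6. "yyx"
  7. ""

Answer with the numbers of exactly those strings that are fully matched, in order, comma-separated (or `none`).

1, 2, 3, 7

1 → match
2 → match
3 → match
4 → no match
5 → no match
6 → no match
7 → match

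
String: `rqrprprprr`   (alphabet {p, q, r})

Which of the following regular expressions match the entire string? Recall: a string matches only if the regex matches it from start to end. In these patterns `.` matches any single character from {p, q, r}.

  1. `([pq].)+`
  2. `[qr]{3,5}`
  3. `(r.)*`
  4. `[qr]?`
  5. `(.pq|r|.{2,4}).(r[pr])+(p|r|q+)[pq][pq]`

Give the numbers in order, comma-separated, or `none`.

1 → no match
2 → no match
3 → match
4 → no match
5 → no match

3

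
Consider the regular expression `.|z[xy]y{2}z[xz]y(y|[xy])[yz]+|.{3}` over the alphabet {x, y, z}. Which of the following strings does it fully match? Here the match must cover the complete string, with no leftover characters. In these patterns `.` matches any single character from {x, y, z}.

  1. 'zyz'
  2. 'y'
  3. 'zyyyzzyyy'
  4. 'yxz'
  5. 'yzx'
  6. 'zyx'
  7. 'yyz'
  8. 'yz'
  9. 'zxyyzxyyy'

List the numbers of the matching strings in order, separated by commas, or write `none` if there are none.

1 → match
2 → match
3 → match
4 → match
5 → match
6 → match
7 → match
8 → no match
9 → match

1, 2, 3, 4, 5, 6, 7, 9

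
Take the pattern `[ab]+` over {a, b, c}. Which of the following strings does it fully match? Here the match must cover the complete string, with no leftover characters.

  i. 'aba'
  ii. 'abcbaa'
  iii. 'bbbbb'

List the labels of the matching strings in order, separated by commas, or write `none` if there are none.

i, iii

i. 'aba' → match
ii. 'abcbaa' → no match
iii. 'bbbbb' → match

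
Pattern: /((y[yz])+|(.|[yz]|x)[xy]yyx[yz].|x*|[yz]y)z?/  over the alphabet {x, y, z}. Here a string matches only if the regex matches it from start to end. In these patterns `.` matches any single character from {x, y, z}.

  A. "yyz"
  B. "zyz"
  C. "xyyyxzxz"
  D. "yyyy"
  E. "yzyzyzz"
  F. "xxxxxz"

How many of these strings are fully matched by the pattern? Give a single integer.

A → match
B → match
C → match
D → match
E → match
F → match
Total matched: 6

6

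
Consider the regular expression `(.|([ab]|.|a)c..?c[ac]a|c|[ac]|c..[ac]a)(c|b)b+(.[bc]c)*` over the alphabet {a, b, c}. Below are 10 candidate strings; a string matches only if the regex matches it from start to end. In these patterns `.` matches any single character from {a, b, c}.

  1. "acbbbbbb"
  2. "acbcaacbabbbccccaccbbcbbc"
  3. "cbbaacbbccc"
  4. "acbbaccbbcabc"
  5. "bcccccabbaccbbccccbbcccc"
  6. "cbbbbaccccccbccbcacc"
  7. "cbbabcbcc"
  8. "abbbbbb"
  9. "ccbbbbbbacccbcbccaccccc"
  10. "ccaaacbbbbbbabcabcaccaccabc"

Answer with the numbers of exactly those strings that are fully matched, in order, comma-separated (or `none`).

1, 3, 4, 5, 6, 7, 8, 9, 10

1. "acbbbbbb" → match
2 → no match
3. "cbbaacbbccc" → match
4 → match
5 → match
6 → match
7. "cbbabcbcc" → match
8. "abbbbbb" → match
9 → match
10 → match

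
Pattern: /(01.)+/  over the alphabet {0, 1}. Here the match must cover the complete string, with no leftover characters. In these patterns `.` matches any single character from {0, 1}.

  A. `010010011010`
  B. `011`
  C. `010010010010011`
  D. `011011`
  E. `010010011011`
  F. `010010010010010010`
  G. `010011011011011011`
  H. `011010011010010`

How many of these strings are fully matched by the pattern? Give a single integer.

A → match
B → match
C → match
D → match
E → match
F → match
G → match
H → match
Total matched: 8

8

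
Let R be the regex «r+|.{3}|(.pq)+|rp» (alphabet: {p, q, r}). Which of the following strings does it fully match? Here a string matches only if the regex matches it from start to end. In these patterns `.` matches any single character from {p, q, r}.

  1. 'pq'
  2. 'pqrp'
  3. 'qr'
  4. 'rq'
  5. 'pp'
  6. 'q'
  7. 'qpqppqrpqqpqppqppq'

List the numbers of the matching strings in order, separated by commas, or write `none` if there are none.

1 → no match
2 → no match
3 → no match
4 → no match
5 → no match
6 → no match
7 → match

7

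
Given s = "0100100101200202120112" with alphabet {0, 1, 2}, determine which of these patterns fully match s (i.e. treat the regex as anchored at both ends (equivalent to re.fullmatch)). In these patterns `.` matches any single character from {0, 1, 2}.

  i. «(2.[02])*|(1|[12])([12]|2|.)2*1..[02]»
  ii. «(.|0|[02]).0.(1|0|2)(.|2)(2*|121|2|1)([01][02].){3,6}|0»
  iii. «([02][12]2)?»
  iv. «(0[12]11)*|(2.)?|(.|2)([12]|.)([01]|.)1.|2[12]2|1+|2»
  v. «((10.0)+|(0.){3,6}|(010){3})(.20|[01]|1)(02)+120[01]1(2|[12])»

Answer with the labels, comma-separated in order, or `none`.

i → no match
ii → no match
iii → no match
iv → no match
v → match

v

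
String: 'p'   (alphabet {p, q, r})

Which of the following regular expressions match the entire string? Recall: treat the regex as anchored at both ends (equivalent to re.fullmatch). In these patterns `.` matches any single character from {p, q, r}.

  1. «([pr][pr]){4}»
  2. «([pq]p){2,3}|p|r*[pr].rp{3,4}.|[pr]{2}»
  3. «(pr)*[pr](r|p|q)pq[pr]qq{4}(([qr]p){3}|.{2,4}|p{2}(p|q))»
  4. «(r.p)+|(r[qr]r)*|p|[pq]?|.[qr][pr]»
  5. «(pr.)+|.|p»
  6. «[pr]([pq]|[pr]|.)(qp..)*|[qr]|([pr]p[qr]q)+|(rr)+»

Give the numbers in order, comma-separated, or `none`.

2, 4, 5

1 → no match
2 → match
3 → no match
4 → match
5 → match
6 → no match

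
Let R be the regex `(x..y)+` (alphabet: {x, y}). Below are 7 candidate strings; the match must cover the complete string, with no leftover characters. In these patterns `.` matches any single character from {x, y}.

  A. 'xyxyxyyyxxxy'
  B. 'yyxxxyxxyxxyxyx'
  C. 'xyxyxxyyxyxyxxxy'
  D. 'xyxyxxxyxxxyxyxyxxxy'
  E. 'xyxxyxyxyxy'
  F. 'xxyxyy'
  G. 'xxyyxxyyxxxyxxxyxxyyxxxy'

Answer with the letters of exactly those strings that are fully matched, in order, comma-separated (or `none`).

A, C, D, G

A → match
B → no match — must start with 'x'
C → match
D → match
E → no match
F → no match
G → match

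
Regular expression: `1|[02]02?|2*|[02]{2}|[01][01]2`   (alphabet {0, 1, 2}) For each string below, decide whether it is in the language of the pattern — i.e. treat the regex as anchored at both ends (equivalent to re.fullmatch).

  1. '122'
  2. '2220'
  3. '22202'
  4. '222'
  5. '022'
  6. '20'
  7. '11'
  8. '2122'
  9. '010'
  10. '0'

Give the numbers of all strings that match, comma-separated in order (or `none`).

1 → no match
2 → no match
3 → no match
4 → match
5 → no match
6 → match
7 → no match
8 → no match
9 → no match
10 → no match

4, 6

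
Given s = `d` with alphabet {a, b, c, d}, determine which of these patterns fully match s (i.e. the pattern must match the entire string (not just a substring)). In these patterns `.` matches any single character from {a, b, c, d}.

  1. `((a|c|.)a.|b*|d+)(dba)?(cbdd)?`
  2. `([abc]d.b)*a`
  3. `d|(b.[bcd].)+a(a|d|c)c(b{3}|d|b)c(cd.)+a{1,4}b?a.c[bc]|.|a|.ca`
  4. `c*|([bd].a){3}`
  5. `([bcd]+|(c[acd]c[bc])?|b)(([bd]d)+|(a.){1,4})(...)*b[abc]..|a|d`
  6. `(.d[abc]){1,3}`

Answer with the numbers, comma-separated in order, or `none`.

1, 3, 5

1 → match
2 → no match — must end with `a`
3 → match
4 → no match
5 → match
6 → no match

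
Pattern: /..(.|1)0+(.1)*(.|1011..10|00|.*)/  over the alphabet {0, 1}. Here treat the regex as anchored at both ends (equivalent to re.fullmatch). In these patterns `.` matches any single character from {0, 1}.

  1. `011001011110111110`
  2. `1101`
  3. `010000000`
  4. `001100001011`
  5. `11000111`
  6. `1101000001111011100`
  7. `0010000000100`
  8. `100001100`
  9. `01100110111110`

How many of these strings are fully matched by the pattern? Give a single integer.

6

1 → match
2 → no match
3 → match
4 → no match
5 → match
6 → no match
7 → match
8 → match
9 → match
Total matched: 6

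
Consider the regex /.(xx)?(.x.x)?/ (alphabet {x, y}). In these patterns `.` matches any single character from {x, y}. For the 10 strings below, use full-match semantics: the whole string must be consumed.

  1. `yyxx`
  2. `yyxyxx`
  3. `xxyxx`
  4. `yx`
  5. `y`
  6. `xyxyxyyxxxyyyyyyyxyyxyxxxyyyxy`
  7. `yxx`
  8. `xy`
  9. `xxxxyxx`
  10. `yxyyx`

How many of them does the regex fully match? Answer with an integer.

2

1 → no match
2 → no match
3 → no match
4 → no match
5 → match
6 → no match
7 → match
8 → no match
9 → no match
10 → no match
Total matched: 2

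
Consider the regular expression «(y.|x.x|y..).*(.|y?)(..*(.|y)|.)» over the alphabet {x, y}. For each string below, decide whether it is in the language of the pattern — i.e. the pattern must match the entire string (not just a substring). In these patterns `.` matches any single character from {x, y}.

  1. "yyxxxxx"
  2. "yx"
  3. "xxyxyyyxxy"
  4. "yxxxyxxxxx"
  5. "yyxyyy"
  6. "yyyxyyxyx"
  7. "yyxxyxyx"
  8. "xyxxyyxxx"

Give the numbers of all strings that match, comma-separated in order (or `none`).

1, 4, 5, 6, 7, 8

1 → match
2 → no match
3 → no match
4 → match
5 → match
6 → match
7 → match
8 → match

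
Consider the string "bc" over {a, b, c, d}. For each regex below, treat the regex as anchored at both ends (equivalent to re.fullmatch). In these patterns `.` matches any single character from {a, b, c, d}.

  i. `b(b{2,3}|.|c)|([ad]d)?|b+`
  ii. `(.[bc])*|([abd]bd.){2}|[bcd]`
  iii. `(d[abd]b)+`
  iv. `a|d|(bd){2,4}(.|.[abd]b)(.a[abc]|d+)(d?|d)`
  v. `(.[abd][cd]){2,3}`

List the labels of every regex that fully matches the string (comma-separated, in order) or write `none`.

i, ii

i → match
ii → match
iii → no match — must start with "d"
iv → no match
v → no match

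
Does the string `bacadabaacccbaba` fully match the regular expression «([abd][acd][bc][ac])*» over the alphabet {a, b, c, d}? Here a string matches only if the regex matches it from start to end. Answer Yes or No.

Yes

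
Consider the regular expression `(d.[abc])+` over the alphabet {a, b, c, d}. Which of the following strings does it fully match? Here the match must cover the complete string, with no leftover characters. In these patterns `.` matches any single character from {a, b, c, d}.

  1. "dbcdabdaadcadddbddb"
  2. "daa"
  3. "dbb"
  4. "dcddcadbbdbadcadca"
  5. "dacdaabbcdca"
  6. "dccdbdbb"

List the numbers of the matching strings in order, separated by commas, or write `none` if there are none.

2, 3

1 → no match
2 → match
3 → match
4 → no match
5 → no match
6 → no match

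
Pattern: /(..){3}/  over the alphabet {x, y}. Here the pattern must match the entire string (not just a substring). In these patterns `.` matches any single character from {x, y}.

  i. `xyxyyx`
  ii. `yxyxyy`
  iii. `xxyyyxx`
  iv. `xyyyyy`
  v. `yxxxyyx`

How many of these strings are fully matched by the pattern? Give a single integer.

i → match
ii → match
iii → no match
iv → match
v → no match
Total matched: 3

3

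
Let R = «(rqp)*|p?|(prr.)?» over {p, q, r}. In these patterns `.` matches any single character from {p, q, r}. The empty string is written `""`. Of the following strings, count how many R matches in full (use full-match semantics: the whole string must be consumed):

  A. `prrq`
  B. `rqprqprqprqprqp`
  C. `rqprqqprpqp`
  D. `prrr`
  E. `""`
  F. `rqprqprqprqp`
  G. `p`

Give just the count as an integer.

6

A → match
B → match
C → no match
D → match
E → match
F → match
G → match
Total matched: 6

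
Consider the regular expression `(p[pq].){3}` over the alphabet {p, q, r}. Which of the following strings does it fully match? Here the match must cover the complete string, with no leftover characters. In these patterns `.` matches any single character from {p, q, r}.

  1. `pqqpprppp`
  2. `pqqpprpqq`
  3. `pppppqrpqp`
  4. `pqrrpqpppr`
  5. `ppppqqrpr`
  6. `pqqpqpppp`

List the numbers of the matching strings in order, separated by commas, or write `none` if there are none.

1, 2, 6

1. `pqqpprppp` → match
2. `pqqpprpqq` → match
3. `pppppqrpqp` → no match
4. `pqrrpqpppr` → no match
5. `ppppqqrpr` → no match
6. `pqqpqpppp` → match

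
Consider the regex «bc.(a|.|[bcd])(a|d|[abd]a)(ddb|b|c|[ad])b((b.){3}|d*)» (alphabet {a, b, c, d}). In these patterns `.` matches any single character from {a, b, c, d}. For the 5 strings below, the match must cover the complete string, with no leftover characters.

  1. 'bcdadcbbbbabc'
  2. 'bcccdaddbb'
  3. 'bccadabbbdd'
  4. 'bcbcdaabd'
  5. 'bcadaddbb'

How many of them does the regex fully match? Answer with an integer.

4

1 → match
2 → match
3 → no match
4 → match
5 → match
Total matched: 4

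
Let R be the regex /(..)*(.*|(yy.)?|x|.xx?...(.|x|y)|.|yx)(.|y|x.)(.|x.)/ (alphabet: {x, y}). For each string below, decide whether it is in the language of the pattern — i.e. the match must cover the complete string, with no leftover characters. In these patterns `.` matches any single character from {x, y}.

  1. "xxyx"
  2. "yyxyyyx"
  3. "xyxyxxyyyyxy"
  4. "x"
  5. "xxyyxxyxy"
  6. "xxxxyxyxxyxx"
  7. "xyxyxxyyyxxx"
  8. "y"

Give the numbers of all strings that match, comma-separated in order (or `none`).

1, 2, 3, 5, 6, 7

1. "xxyx" → match
2. "yyxyyyx" → match
3. "xyxyxxyyyyxy" → match
4. "x" → no match
5. "xxyyxxyxy" → match
6. "xxxxyxyxxyxx" → match
7. "xyxyxxyyyxxx" → match
8. "y" → no match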